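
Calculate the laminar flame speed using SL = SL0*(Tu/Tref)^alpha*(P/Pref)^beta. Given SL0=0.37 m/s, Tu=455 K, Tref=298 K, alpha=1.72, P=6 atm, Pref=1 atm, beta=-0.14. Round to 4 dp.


SL = SL0 * (Tu/Tref)^alpha * (P/Pref)^beta
T ratio = 455/298 = 1.52684564
(T ratio)^alpha = 1.52684564^1.72 = 2.070750
(P/Pref)^beta = 6^(-0.14) = 0.778142
SL = 0.37 * 2.070750 * 0.778142 = 0.5962 m/s


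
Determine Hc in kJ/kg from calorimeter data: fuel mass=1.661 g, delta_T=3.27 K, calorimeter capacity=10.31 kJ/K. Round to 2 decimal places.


Hc = C_cal * delta_T / m_fuel
Q_released = 10.31 * 3.27 = 33.7137 kJ
m_fuel = 1.661 g = 1.661/1000 kg = 0.001661 kg
Hc = 33.7137 / 0.001661 = 20297.23 kJ/kg


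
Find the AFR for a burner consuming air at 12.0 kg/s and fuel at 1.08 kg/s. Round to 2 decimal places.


AFR = m_air / m_fuel
AFR = 12.0 / 1.08 = 11.11


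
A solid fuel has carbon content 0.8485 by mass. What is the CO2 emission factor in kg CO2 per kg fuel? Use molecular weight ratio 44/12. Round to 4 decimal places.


EF = C_frac * (M_CO2 / M_C)
EF = 0.8485 * (44/12)
EF = 0.8485 * 3.666667 = 3.1112 kg_CO2/kg_fuel


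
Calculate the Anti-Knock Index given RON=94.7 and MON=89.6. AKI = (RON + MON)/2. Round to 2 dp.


AKI = (RON + MON) / 2
AKI = (94.7 + 89.6) / 2
AKI = 184.3 / 2 = 92.15


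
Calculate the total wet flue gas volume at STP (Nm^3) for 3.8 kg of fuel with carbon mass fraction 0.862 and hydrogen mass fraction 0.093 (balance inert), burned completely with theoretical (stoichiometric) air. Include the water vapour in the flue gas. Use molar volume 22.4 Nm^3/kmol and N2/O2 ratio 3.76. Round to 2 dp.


Per kg fuel: CO2 = (C/12 kmol)*22.4 = (0.862/12)*22.4 = 1.60907 Nm^3
Per kg fuel: H2O = (H/2 kmol)*22.4 = (0.093/2)*22.4 = 1.04160 Nm^3
O2 needed per kg fuel = C/12 + H/4 = 0.862/12 + 0.093/4 = 0.09508333 kmol
Per kg fuel: N2 = O2*3.76*22.4 = 0.09508333*3.76*22.4 = 8.00830 Nm^3
Total per kg = 1.60907 + 1.04160 + 8.00830 = 10.65897 Nm^3
Total = 10.65897 * 3.8 = 40.50 Nm^3


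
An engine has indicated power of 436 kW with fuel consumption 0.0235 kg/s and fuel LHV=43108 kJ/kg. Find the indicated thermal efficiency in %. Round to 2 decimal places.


eta_ith = (IP / (mf * LHV)) * 100
Denominator = 0.0235 * 43108 = 1013.0380 kW
eta_ith = (436 / 1013.0380) * 100 = 43.04%


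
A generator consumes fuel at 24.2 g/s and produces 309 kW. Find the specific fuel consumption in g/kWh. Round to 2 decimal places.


SFC = (mf / BP) * 3600
Rate = 24.2 / 309 = 0.078317 g/(s*kW)
SFC = 0.078317 * 3600 = 281.94 g/kWh


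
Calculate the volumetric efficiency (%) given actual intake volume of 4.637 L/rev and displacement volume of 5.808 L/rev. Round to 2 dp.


eta_v = (V_actual / V_disp) * 100
Ratio = 4.637 / 5.808 = 0.7984
eta_v = 0.7984 * 100 = 79.84%


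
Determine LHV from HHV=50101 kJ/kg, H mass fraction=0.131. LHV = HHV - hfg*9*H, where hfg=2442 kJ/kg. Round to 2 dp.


LHV = HHV - hfg * 9 * H
Water correction = 2442 * 9 * 0.131 = 2879.118 kJ/kg
LHV = 50101 - 2879.118 = 47221.88 kJ/kg


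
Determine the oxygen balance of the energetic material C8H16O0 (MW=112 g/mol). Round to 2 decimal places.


OB = -1600 * (2C + H/2 - O) / MW
Inner = 2*8 + 16/2 - 0 = 24.00
OB = -1600 * 24.00 / 112 = -342.86%


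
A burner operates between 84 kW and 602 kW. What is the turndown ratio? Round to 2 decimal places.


TDR = Q_max / Q_min
TDR = 602 / 84 = 7.17


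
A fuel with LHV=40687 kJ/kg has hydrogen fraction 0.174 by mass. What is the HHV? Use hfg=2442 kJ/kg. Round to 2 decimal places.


HHV = LHV + hfg * 9 * H
Water addition = 2442 * 9 * 0.174 = 3824.172 kJ/kg
HHV = 40687 + 3824.172 = 44511.17 kJ/kg


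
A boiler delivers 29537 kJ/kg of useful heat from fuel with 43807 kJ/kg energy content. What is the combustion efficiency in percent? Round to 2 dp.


Efficiency = (Q_useful / Q_fuel) * 100
Efficiency = (29537 / 43807) * 100
Efficiency = 0.6743 * 100 = 67.43%


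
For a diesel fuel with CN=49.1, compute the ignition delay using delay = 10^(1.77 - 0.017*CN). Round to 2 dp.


delay = 10^(1.77 - 0.017*CN)
Exponent = 1.77 - 0.017*49.1 = 0.9353
delay = 10^0.9353 = 8.62 ms


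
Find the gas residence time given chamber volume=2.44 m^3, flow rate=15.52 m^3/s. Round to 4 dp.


tau = V / Q_flow
tau = 2.44 / 15.52 = 0.1572 s


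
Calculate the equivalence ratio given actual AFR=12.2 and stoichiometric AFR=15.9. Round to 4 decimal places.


phi = AFR_stoich / AFR_actual
phi = 15.9 / 12.2 = 1.3033


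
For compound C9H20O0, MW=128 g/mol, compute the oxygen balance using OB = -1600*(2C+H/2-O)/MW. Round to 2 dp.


OB = -1600 * (2C + H/2 - O) / MW
Inner = 2*9 + 20/2 - 0 = 28.00
OB = -1600 * 28.00 / 128 = -350.00%


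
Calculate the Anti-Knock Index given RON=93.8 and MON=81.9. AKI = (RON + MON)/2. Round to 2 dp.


AKI = (RON + MON) / 2
AKI = (93.8 + 81.9) / 2
AKI = 175.7 / 2 = 87.85


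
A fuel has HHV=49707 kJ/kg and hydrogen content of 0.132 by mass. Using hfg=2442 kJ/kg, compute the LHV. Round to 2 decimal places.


LHV = HHV - hfg * 9 * H
Water correction = 2442 * 9 * 0.132 = 2901.096 kJ/kg
LHV = 49707 - 2901.096 = 46805.90 kJ/kg


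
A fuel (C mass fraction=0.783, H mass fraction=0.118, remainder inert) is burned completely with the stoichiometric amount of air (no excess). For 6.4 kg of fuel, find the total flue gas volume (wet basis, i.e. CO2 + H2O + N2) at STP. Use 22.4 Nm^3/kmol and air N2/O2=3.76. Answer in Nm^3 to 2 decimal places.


Per kg fuel: CO2 = (C/12 kmol)*22.4 = (0.783/12)*22.4 = 1.46160 Nm^3
Per kg fuel: H2O = (H/2 kmol)*22.4 = (0.118/2)*22.4 = 1.32160 Nm^3
O2 needed per kg fuel = C/12 + H/4 = 0.783/12 + 0.118/4 = 0.09475000 kmol
Per kg fuel: N2 = O2*3.76*22.4 = 0.09475000*3.76*22.4 = 7.98022 Nm^3
Total per kg = 1.46160 + 1.32160 + 7.98022 = 10.76342 Nm^3
Total = 10.76342 * 6.4 = 68.89 Nm^3


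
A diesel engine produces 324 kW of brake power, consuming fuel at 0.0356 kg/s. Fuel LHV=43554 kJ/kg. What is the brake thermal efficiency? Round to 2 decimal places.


eta_BTE = (BP / (mf * LHV)) * 100
Denominator = 0.0356 * 43554 = 1550.5224 kW
eta_BTE = (324 / 1550.5224) * 100 = 20.90%


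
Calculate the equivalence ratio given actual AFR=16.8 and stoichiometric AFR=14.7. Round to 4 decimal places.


phi = AFR_stoich / AFR_actual
phi = 14.7 / 16.8 = 0.8750


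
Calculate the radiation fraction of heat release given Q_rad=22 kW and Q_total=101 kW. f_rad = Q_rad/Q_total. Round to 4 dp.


f_rad = Q_rad / Q_total
f_rad = 22 / 101 = 0.2178


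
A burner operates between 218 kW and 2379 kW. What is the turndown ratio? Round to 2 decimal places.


TDR = Q_max / Q_min
TDR = 2379 / 218 = 10.91


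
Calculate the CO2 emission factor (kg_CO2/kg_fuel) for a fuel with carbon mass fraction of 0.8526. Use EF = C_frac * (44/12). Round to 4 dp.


EF = C_frac * (M_CO2 / M_C)
EF = 0.8526 * (44/12)
EF = 0.8526 * 3.666667 = 3.1262 kg_CO2/kg_fuel


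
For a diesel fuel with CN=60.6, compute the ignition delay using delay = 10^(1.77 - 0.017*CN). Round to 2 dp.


delay = 10^(1.77 - 0.017*CN)
Exponent = 1.77 - 0.017*60.6 = 0.7398
delay = 10^0.7398 = 5.49 ms


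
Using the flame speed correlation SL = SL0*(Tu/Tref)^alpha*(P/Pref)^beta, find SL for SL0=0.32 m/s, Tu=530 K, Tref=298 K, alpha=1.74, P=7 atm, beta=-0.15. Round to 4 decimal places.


SL = SL0 * (Tu/Tref)^alpha * (P/Pref)^beta
T ratio = 530/298 = 1.77852349
(T ratio)^alpha = 1.77852349^1.74 = 2.723352
(P/Pref)^beta = 7^(-0.15) = 0.746853
SL = 0.32 * 2.723352 * 0.746853 = 0.6509 m/s


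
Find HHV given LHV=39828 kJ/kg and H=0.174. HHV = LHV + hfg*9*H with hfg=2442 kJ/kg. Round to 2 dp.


HHV = LHV + hfg * 9 * H
Water addition = 2442 * 9 * 0.174 = 3824.172 kJ/kg
HHV = 39828 + 3824.172 = 43652.17 kJ/kg


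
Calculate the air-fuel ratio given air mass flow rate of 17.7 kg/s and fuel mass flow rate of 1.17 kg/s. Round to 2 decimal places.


AFR = m_air / m_fuel
AFR = 17.7 / 1.17 = 15.13


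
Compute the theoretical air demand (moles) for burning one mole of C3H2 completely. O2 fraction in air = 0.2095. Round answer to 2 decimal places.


Balanced combustion: C3H2 + 3.5 O2 -> 3 CO2 + 1 H2O
O2 needed = C + H/4 = 3 + 2/4 = 3.50 moles
Air moles = O2 / 0.2095 = 3.50 / 0.2095 = 16.71 moles air


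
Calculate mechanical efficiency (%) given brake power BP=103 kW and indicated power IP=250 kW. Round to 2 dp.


eta_mech = (BP / IP) * 100
Ratio = 103 / 250 = 0.4120
eta_mech = 0.4120 * 100 = 41.20%


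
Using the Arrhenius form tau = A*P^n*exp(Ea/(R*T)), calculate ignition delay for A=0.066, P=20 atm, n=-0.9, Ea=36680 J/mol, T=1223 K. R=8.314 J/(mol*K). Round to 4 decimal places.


tau = A * P^n * exp(Ea/(R*T))
P^n = 20^(-0.9) = 0.06746414
Ea/(R*T) = 36680/(8.314*1223) = 3.607388
exp(Ea/(R*T)) = 36.869621
tau = 0.066 * 0.06746414 * 36.869621 = 0.1642 ms


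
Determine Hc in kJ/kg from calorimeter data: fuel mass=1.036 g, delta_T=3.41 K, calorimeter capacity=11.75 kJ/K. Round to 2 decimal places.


Hc = C_cal * delta_T / m_fuel
Q_released = 11.75 * 3.41 = 40.0675 kJ
m_fuel = 1.036 g = 1.036/1000 kg = 0.001036 kg
Hc = 40.0675 / 0.001036 = 38675.19 kJ/kg


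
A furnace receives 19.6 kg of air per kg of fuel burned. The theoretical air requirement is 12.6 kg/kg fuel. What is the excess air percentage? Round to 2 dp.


Excess air = actual - stoichiometric = 19.6 - 12.6 = 7.00 kg/kg fuel
Excess air % = (excess / stoich) * 100 = (7.00 / 12.6) * 100 = 55.56%


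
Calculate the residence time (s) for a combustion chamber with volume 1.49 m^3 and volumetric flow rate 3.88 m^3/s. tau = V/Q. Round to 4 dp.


tau = V / Q_flow
tau = 1.49 / 3.88 = 0.3840 s


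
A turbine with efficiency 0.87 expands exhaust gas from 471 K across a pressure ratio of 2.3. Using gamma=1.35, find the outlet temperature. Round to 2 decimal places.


T_out = T_in * (1 - eta * (1 - PR^(-(gamma-1)/gamma)))
Exponent = -(1.35-1)/1.35 = -0.25925926
PR^exp = 2.3^(-0.25925926) = 0.80578413
Factor = 1 - 0.87*(1 - 0.80578413) = 0.83103219
T_out = 471 * 0.83103219 = 391.42 K


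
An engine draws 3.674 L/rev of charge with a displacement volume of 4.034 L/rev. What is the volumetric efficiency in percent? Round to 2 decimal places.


eta_v = (V_actual / V_disp) * 100
Ratio = 3.674 / 4.034 = 0.9108
eta_v = 0.9108 * 100 = 91.08%


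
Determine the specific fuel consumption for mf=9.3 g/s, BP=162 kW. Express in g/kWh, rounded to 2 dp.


SFC = (mf / BP) * 3600
Rate = 9.3 / 162 = 0.057407 g/(s*kW)
SFC = 0.057407 * 3600 = 206.67 g/kWh


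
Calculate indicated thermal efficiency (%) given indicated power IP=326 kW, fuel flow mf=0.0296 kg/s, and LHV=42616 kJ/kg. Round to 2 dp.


eta_ith = (IP / (mf * LHV)) * 100
Denominator = 0.0296 * 42616 = 1261.4336 kW
eta_ith = (326 / 1261.4336) * 100 = 25.84%


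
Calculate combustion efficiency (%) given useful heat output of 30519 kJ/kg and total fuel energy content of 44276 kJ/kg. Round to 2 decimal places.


Efficiency = (Q_useful / Q_fuel) * 100
Efficiency = (30519 / 44276) * 100
Efficiency = 0.6893 * 100 = 68.93%


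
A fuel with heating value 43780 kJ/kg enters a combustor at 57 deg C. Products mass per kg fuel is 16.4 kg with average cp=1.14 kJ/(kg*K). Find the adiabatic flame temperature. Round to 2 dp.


T_ad = T_in + Hc / (m_p * cp)
Denominator = 16.4 * 1.14 = 18.6960
Temperature rise = 43780 / 18.6960 = 2341.68 K
T_ad = 57 + 2341.68 = 2398.68 deg C


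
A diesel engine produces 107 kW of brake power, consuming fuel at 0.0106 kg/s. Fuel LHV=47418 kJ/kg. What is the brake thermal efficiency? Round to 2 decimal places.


eta_BTE = (BP / (mf * LHV)) * 100
Denominator = 0.0106 * 47418 = 502.6308 kW
eta_BTE = (107 / 502.6308) * 100 = 21.29%


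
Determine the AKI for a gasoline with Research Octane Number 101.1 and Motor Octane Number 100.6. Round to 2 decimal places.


AKI = (RON + MON) / 2
AKI = (101.1 + 100.6) / 2
AKI = 201.7 / 2 = 100.85


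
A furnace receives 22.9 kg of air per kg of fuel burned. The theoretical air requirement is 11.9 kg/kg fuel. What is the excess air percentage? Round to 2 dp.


Excess air = actual - stoichiometric = 22.9 - 11.9 = 11.00 kg/kg fuel
Excess air % = (excess / stoich) * 100 = (11.00 / 11.9) * 100 = 92.44%


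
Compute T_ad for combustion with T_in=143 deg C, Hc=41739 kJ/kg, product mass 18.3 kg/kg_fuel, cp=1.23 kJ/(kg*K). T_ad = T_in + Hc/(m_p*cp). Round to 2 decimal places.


T_ad = T_in + Hc / (m_p * cp)
Denominator = 18.3 * 1.23 = 22.5090
Temperature rise = 41739 / 22.5090 = 1854.32 K
T_ad = 143 + 1854.32 = 1997.32 deg C


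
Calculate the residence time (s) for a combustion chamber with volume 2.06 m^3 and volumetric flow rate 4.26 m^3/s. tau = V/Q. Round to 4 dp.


tau = V / Q_flow
tau = 2.06 / 4.26 = 0.4836 s


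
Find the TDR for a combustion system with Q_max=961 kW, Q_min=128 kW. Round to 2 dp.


TDR = Q_max / Q_min
TDR = 961 / 128 = 7.51


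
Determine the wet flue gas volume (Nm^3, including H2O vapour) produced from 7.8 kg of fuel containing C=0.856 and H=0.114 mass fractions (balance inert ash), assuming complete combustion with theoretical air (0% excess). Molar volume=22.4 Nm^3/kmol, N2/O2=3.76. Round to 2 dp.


Per kg fuel: CO2 = (C/12 kmol)*22.4 = (0.856/12)*22.4 = 1.59787 Nm^3
Per kg fuel: H2O = (H/2 kmol)*22.4 = (0.114/2)*22.4 = 1.27680 Nm^3
O2 needed per kg fuel = C/12 + H/4 = 0.856/12 + 0.114/4 = 0.09983333 kmol
Per kg fuel: N2 = O2*3.76*22.4 = 0.09983333*3.76*22.4 = 8.40836 Nm^3
Total per kg = 1.59787 + 1.27680 + 8.40836 = 11.28303 Nm^3
Total = 11.28303 * 7.8 = 88.01 Nm^3


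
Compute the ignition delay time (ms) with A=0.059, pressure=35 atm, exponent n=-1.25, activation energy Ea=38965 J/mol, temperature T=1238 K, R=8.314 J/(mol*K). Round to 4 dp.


tau = A * P^n * exp(Ea/(R*T))
P^n = 35^(-1.25) = 0.01174667
Ea/(R*T) = 38965/(8.314*1238) = 3.785681
exp(Ea/(R*T)) = 44.065669
tau = 0.059 * 0.01174667 * 44.065669 = 0.0305 ms


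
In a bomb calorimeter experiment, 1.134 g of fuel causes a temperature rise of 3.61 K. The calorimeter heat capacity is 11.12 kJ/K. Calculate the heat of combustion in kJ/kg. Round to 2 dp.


Hc = C_cal * delta_T / m_fuel
Q_released = 11.12 * 3.61 = 40.1432 kJ
m_fuel = 1.134 g = 1.134/1000 kg = 0.001134 kg
Hc = 40.1432 / 0.001134 = 35399.65 kJ/kg


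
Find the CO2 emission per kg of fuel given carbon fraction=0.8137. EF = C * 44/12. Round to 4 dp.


EF = C_frac * (M_CO2 / M_C)
EF = 0.8137 * (44/12)
EF = 0.8137 * 3.666667 = 2.9836 kg_CO2/kg_fuel


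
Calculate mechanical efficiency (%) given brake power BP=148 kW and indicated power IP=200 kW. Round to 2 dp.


eta_mech = (BP / IP) * 100
Ratio = 148 / 200 = 0.7400
eta_mech = 0.7400 * 100 = 74.00%


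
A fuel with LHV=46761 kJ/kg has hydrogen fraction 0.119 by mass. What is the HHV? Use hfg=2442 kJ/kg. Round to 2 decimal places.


HHV = LHV + hfg * 9 * H
Water addition = 2442 * 9 * 0.119 = 2615.382 kJ/kg
HHV = 46761 + 2615.382 = 49376.38 kJ/kg


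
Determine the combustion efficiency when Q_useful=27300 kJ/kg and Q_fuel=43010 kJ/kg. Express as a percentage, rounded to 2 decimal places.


Efficiency = (Q_useful / Q_fuel) * 100
Efficiency = (27300 / 43010) * 100
Efficiency = 0.6347 * 100 = 63.47%


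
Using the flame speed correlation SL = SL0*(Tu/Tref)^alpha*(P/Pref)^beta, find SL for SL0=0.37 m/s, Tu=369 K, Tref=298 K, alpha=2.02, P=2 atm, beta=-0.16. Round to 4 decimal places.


SL = SL0 * (Tu/Tref)^alpha * (P/Pref)^beta
T ratio = 369/298 = 1.23825503
(T ratio)^alpha = 1.23825503^2.02 = 1.539843
(P/Pref)^beta = 2^(-0.16) = 0.895025
SL = 0.37 * 1.539843 * 0.895025 = 0.5099 m/s


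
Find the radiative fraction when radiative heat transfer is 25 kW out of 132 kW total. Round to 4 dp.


f_rad = Q_rad / Q_total
f_rad = 25 / 132 = 0.1894


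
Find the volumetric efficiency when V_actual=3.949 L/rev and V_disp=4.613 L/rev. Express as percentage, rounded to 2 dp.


eta_v = (V_actual / V_disp) * 100
Ratio = 3.949 / 4.613 = 0.8561
eta_v = 0.8561 * 100 = 85.61%


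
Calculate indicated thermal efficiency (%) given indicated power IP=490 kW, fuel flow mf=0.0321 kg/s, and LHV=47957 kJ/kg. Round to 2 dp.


eta_ith = (IP / (mf * LHV)) * 100
Denominator = 0.0321 * 47957 = 1539.4197 kW
eta_ith = (490 / 1539.4197) * 100 = 31.83%


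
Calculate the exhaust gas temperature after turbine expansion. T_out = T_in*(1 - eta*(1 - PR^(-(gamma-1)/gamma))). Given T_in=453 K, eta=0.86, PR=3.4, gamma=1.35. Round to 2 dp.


T_out = T_in * (1 - eta * (1 - PR^(-(gamma-1)/gamma)))
Exponent = -(1.35-1)/1.35 = -0.25925926
PR^exp = 3.4^(-0.25925926) = 0.72813041
Factor = 1 - 0.86*(1 - 0.72813041) = 0.76619215
T_out = 453 * 0.76619215 = 347.09 K


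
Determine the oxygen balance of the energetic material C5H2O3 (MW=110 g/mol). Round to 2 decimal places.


OB = -1600 * (2C + H/2 - O) / MW
Inner = 2*5 + 2/2 - 3 = 8.00
OB = -1600 * 8.00 / 110 = -116.36%


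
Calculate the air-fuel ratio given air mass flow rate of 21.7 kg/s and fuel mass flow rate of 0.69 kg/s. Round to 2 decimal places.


AFR = m_air / m_fuel
AFR = 21.7 / 0.69 = 31.45


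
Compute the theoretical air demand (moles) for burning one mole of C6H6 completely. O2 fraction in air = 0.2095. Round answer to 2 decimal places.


Balanced combustion: C6H6 + 7.5 O2 -> 6 CO2 + 3 H2O
O2 needed = C + H/4 = 6 + 6/4 = 7.50 moles
Air moles = O2 / 0.2095 = 7.50 / 0.2095 = 35.80 moles air


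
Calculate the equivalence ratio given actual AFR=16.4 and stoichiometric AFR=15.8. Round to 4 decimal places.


phi = AFR_stoich / AFR_actual
phi = 15.8 / 16.4 = 0.9634


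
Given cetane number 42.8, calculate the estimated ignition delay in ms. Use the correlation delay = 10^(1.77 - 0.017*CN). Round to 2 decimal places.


delay = 10^(1.77 - 0.017*CN)
Exponent = 1.77 - 0.017*42.8 = 1.0424
delay = 10^1.0424 = 11.03 ms


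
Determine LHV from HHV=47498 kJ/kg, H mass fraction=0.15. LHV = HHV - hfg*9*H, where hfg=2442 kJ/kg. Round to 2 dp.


LHV = HHV - hfg * 9 * H
Water correction = 2442 * 9 * 0.15 = 3296.700 kJ/kg
LHV = 47498 - 3296.700 = 44201.30 kJ/kg


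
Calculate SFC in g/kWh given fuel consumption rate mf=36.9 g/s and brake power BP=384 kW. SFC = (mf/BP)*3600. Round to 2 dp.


SFC = (mf / BP) * 3600
Rate = 36.9 / 384 = 0.096094 g/(s*kW)
SFC = 0.096094 * 3600 = 345.94 g/kWh


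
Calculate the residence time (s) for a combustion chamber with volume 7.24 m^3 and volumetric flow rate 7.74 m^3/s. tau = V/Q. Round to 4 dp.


tau = V / Q_flow
tau = 7.24 / 7.74 = 0.9354 s


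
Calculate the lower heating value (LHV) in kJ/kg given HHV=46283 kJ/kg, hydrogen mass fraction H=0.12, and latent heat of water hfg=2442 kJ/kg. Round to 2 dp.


LHV = HHV - hfg * 9 * H
Water correction = 2442 * 9 * 0.12 = 2637.360 kJ/kg
LHV = 46283 - 2637.360 = 43645.64 kJ/kg


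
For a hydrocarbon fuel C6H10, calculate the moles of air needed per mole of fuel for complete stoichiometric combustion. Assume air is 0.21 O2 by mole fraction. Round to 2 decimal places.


Balanced combustion: C6H10 + 8.5 O2 -> 6 CO2 + 5 H2O
O2 needed = C + H/4 = 6 + 10/4 = 8.50 moles
Air moles = O2 / 0.21 = 8.50 / 0.21 = 40.48 moles air


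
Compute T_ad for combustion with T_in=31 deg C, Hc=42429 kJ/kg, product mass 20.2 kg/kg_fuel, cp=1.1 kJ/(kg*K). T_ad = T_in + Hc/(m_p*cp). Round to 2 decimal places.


T_ad = T_in + Hc / (m_p * cp)
Denominator = 20.2 * 1.1 = 22.2200
Temperature rise = 42429 / 22.2200 = 1909.50 K
T_ad = 31 + 1909.50 = 1940.50 deg C


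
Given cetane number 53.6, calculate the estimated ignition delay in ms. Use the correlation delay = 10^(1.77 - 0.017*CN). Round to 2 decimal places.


delay = 10^(1.77 - 0.017*CN)
Exponent = 1.77 - 0.017*53.6 = 0.8588
delay = 10^0.8588 = 7.22 ms


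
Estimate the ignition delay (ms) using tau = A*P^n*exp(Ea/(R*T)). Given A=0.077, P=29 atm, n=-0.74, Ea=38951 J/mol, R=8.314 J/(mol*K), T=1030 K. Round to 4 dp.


tau = A * P^n * exp(Ea/(R*T))
P^n = 29^(-0.74) = 0.08276095
Ea/(R*T) = 38951/(8.314*1030) = 4.548533
exp(Ea/(R*T)) = 94.493701
tau = 0.077 * 0.08276095 * 94.493701 = 0.6022 ms


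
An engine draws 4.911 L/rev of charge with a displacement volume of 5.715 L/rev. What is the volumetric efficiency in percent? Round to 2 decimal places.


eta_v = (V_actual / V_disp) * 100
Ratio = 4.911 / 5.715 = 0.8593
eta_v = 0.8593 * 100 = 85.93%


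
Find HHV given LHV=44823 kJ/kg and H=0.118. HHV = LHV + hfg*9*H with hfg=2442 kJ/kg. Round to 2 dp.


HHV = LHV + hfg * 9 * H
Water addition = 2442 * 9 * 0.118 = 2593.404 kJ/kg
HHV = 44823 + 2593.404 = 47416.40 kJ/kg


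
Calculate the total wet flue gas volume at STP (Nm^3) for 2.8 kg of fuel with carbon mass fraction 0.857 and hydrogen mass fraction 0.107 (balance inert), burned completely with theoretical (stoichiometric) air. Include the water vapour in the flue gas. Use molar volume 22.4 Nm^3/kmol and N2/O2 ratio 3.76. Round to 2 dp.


Per kg fuel: CO2 = (C/12 kmol)*22.4 = (0.857/12)*22.4 = 1.59973 Nm^3
Per kg fuel: H2O = (H/2 kmol)*22.4 = (0.107/2)*22.4 = 1.19840 Nm^3
O2 needed per kg fuel = C/12 + H/4 = 0.857/12 + 0.107/4 = 0.09816667 kmol
Per kg fuel: N2 = O2*3.76*22.4 = 0.09816667*3.76*22.4 = 8.26799 Nm^3
Total per kg = 1.59973 + 1.19840 + 8.26799 = 11.06612 Nm^3
Total = 11.06612 * 2.8 = 30.99 Nm^3


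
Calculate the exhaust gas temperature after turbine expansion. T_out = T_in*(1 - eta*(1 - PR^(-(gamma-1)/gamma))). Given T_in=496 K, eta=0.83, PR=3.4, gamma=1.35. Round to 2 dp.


T_out = T_in * (1 - eta * (1 - PR^(-(gamma-1)/gamma)))
Exponent = -(1.35-1)/1.35 = -0.25925926
PR^exp = 3.4^(-0.25925926) = 0.72813041
Factor = 1 - 0.83*(1 - 0.72813041) = 0.77434824
T_out = 496 * 0.77434824 = 384.08 K


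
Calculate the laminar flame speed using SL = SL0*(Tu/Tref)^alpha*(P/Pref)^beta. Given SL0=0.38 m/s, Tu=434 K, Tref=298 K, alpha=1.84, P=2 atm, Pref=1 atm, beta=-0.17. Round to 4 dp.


SL = SL0 * (Tu/Tref)^alpha * (P/Pref)^beta
T ratio = 434/298 = 1.45637584
(T ratio)^alpha = 1.45637584^1.84 = 1.997207
(P/Pref)^beta = 2^(-0.17) = 0.888843
SL = 0.38 * 1.997207 * 0.888843 = 0.6746 m/s


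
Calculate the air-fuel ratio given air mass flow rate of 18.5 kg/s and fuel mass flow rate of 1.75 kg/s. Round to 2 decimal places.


AFR = m_air / m_fuel
AFR = 18.5 / 1.75 = 10.57


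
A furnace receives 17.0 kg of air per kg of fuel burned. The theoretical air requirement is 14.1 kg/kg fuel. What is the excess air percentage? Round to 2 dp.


Excess air = actual - stoichiometric = 17.0 - 14.1 = 2.90 kg/kg fuel
Excess air % = (excess / stoich) * 100 = (2.90 / 14.1) * 100 = 20.57%


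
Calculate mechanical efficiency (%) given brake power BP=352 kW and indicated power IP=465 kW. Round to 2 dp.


eta_mech = (BP / IP) * 100
Ratio = 352 / 465 = 0.7570
eta_mech = 0.7570 * 100 = 75.70%


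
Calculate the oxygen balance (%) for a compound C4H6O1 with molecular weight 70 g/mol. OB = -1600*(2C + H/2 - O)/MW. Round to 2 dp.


OB = -1600 * (2C + H/2 - O) / MW
Inner = 2*4 + 6/2 - 1 = 10.00
OB = -1600 * 10.00 / 70 = -228.57%


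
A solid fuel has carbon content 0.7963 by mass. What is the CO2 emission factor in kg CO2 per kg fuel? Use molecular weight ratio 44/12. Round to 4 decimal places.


EF = C_frac * (M_CO2 / M_C)
EF = 0.7963 * (44/12)
EF = 0.7963 * 3.666667 = 2.9198 kg_CO2/kg_fuel


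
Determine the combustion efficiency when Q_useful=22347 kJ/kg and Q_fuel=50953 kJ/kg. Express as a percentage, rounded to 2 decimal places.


Efficiency = (Q_useful / Q_fuel) * 100
Efficiency = (22347 / 50953) * 100
Efficiency = 0.4386 * 100 = 43.86%


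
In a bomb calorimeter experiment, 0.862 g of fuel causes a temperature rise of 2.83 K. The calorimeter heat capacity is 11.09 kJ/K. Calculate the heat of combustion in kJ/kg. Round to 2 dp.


Hc = C_cal * delta_T / m_fuel
Q_released = 11.09 * 2.83 = 31.3847 kJ
m_fuel = 0.862 g = 0.862/1000 kg = 0.000862 kg
Hc = 31.3847 / 0.000862 = 36409.16 kJ/kg


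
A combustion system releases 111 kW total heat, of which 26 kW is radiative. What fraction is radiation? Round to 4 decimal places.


f_rad = Q_rad / Q_total
f_rad = 26 / 111 = 0.2342


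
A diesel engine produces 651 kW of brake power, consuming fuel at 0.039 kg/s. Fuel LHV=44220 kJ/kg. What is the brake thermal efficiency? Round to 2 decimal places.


eta_BTE = (BP / (mf * LHV)) * 100
Denominator = 0.039 * 44220 = 1724.5800 kW
eta_BTE = (651 / 1724.5800) * 100 = 37.75%


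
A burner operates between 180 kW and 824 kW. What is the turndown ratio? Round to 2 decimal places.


TDR = Q_max / Q_min
TDR = 824 / 180 = 4.58


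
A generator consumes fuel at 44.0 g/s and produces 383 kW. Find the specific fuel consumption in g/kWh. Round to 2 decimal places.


SFC = (mf / BP) * 3600
Rate = 44.0 / 383 = 0.114883 g/(s*kW)
SFC = 0.114883 * 3600 = 413.58 g/kWh


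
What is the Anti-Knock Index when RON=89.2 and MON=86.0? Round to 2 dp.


AKI = (RON + MON) / 2
AKI = (89.2 + 86.0) / 2
AKI = 175.2 / 2 = 87.60


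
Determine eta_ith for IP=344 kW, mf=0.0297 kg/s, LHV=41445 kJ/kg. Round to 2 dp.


eta_ith = (IP / (mf * LHV)) * 100
Denominator = 0.0297 * 41445 = 1230.9165 kW
eta_ith = (344 / 1230.9165) * 100 = 27.95%


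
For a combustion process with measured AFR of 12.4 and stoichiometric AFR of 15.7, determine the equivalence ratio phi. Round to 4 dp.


phi = AFR_stoich / AFR_actual
phi = 15.7 / 12.4 = 1.2661


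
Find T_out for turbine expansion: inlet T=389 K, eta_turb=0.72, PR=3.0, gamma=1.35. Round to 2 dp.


T_out = T_in * (1 - eta * (1 - PR^(-(gamma-1)/gamma)))
Exponent = -(1.35-1)/1.35 = -0.25925926
PR^exp = 3.0^(-0.25925926) = 0.75214556
Factor = 1 - 0.72*(1 - 0.75214556) = 0.82154480
T_out = 389 * 0.82154480 = 319.58 K


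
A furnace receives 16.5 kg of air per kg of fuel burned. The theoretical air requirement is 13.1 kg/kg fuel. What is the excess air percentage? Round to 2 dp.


Excess air = actual - stoichiometric = 16.5 - 13.1 = 3.40 kg/kg fuel
Excess air % = (excess / stoich) * 100 = (3.40 / 13.1) * 100 = 25.95%


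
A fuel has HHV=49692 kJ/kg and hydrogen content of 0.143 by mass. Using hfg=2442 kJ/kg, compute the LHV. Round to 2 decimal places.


LHV = HHV - hfg * 9 * H
Water correction = 2442 * 9 * 0.143 = 3142.854 kJ/kg
LHV = 49692 - 3142.854 = 46549.15 kJ/kg


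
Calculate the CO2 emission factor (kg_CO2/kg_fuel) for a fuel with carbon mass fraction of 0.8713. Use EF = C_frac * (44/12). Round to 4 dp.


EF = C_frac * (M_CO2 / M_C)
EF = 0.8713 * (44/12)
EF = 0.8713 * 3.666667 = 3.1948 kg_CO2/kg_fuel


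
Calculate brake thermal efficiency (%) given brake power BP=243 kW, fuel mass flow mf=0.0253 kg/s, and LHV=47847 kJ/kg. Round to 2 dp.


eta_BTE = (BP / (mf * LHV)) * 100
Denominator = 0.0253 * 47847 = 1210.5291 kW
eta_BTE = (243 / 1210.5291) * 100 = 20.07%


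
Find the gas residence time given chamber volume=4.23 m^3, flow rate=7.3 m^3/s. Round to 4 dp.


tau = V / Q_flow
tau = 4.23 / 7.3 = 0.5795 s


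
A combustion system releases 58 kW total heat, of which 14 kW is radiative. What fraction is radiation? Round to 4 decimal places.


f_rad = Q_rad / Q_total
f_rad = 14 / 58 = 0.2414


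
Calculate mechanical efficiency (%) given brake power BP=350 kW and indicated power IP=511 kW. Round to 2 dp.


eta_mech = (BP / IP) * 100
Ratio = 350 / 511 = 0.6849
eta_mech = 0.6849 * 100 = 68.49%


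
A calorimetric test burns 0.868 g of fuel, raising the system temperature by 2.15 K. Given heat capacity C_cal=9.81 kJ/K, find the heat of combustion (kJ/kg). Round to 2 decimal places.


Hc = C_cal * delta_T / m_fuel
Q_released = 9.81 * 2.15 = 21.0915 kJ
m_fuel = 0.868 g = 0.868/1000 kg = 0.000868 kg
Hc = 21.0915 / 0.000868 = 24298.96 kJ/kg


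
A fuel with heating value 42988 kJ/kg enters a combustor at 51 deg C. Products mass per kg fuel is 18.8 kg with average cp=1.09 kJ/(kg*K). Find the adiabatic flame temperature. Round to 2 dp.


T_ad = T_in + Hc / (m_p * cp)
Denominator = 18.8 * 1.09 = 20.4920
Temperature rise = 42988 / 20.4920 = 2097.79 K
T_ad = 51 + 2097.79 = 2148.79 deg C


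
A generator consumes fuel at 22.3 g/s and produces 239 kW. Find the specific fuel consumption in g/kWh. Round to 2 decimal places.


SFC = (mf / BP) * 3600
Rate = 22.3 / 239 = 0.093305 g/(s*kW)
SFC = 0.093305 * 3600 = 335.90 g/kWh


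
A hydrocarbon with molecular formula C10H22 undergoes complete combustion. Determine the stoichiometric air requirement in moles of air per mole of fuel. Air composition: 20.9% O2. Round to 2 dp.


Balanced combustion: C10H22 + 15.5 O2 -> 10 CO2 + 11 H2O
O2 needed = C + H/4 = 10 + 22/4 = 15.50 moles
Air moles = O2 / 0.209 = 15.50 / 0.209 = 74.16 moles air


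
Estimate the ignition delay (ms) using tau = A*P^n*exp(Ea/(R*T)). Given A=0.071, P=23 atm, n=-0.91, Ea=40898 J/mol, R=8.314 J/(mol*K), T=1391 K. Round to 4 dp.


tau = A * P^n * exp(Ea/(R*T))
P^n = 23^(-0.91) = 0.05765376
Ea/(R*T) = 40898/(8.314*1391) = 3.536429
exp(Ea/(R*T)) = 34.344051
tau = 0.071 * 0.05765376 * 34.344051 = 0.1406 ms


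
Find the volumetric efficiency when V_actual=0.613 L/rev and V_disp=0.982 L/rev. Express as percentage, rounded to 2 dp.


eta_v = (V_actual / V_disp) * 100
Ratio = 0.613 / 0.982 = 0.6242
eta_v = 0.6242 * 100 = 62.42%


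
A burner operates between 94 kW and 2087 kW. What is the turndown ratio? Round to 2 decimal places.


TDR = Q_max / Q_min
TDR = 2087 / 94 = 22.20


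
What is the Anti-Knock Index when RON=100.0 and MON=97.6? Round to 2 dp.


AKI = (RON + MON) / 2
AKI = (100.0 + 97.6) / 2
AKI = 197.6 / 2 = 98.80


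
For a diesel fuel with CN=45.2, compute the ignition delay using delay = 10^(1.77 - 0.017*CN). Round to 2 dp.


delay = 10^(1.77 - 0.017*CN)
Exponent = 1.77 - 0.017*45.2 = 1.0016
delay = 10^1.0016 = 10.04 ms


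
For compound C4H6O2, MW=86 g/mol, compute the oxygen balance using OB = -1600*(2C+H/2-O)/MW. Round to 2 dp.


OB = -1600 * (2C + H/2 - O) / MW
Inner = 2*4 + 6/2 - 2 = 9.00
OB = -1600 * 9.00 / 86 = -167.44%


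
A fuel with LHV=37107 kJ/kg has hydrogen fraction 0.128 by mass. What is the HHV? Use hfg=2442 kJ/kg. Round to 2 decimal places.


HHV = LHV + hfg * 9 * H
Water addition = 2442 * 9 * 0.128 = 2813.184 kJ/kg
HHV = 37107 + 2813.184 = 39920.18 kJ/kg


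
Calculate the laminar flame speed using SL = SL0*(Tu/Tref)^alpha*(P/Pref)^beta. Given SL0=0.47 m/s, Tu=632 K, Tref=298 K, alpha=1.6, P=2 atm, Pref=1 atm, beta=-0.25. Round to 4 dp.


SL = SL0 * (Tu/Tref)^alpha * (P/Pref)^beta
T ratio = 632/298 = 2.12080537
(T ratio)^alpha = 2.12080537^1.6 = 3.329671
(P/Pref)^beta = 2^(-0.25) = 0.840896
SL = 0.47 * 3.329671 * 0.840896 = 1.3160 m/s


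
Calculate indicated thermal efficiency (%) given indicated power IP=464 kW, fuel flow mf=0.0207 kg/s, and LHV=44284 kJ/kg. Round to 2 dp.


eta_ith = (IP / (mf * LHV)) * 100
Denominator = 0.0207 * 44284 = 916.6788 kW
eta_ith = (464 / 916.6788) * 100 = 50.62%


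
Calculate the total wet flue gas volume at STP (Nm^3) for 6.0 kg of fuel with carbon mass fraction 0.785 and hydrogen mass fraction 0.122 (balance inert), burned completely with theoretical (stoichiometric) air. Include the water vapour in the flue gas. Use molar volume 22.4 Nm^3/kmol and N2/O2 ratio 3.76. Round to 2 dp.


Per kg fuel: CO2 = (C/12 kmol)*22.4 = (0.785/12)*22.4 = 1.46533 Nm^3
Per kg fuel: H2O = (H/2 kmol)*22.4 = (0.122/2)*22.4 = 1.36640 Nm^3
O2 needed per kg fuel = C/12 + H/4 = 0.785/12 + 0.122/4 = 0.09591667 kmol
Per kg fuel: N2 = O2*3.76*22.4 = 0.09591667*3.76*22.4 = 8.07849 Nm^3
Total per kg = 1.46533 + 1.36640 + 8.07849 = 10.91022 Nm^3
Total = 10.91022 * 6.0 = 65.46 Nm^3


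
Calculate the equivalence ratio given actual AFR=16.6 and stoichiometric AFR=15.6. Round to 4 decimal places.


phi = AFR_stoich / AFR_actual
phi = 15.6 / 16.6 = 0.9398


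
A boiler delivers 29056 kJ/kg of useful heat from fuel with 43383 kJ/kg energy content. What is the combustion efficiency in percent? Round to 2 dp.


Efficiency = (Q_useful / Q_fuel) * 100
Efficiency = (29056 / 43383) * 100
Efficiency = 0.6698 * 100 = 66.98%


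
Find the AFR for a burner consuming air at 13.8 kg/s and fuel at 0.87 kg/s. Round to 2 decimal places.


AFR = m_air / m_fuel
AFR = 13.8 / 0.87 = 15.86


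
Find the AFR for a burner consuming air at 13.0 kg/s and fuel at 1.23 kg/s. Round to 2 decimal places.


AFR = m_air / m_fuel
AFR = 13.0 / 1.23 = 10.57


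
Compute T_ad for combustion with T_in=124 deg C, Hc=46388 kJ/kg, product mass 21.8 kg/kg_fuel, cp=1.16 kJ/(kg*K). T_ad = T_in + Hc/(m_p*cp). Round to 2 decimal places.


T_ad = T_in + Hc / (m_p * cp)
Denominator = 21.8 * 1.16 = 25.2880
Temperature rise = 46388 / 25.2880 = 1834.39 K
T_ad = 124 + 1834.39 = 1958.39 deg C


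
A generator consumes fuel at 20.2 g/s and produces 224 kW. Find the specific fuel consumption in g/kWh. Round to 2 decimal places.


SFC = (mf / BP) * 3600
Rate = 20.2 / 224 = 0.090179 g/(s*kW)
SFC = 0.090179 * 3600 = 324.64 g/kWh


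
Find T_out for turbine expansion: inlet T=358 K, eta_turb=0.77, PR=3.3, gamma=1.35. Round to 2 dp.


T_out = T_in * (1 - eta * (1 - PR^(-(gamma-1)/gamma)))
Exponent = -(1.35-1)/1.35 = -0.25925926
PR^exp = 3.3^(-0.25925926) = 0.73378775
Factor = 1 - 0.77*(1 - 0.73378775) = 0.79501657
T_out = 358 * 0.79501657 = 284.62 K


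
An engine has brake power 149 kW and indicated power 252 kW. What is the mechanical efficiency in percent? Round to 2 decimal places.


eta_mech = (BP / IP) * 100
Ratio = 149 / 252 = 0.5913
eta_mech = 0.5913 * 100 = 59.13%


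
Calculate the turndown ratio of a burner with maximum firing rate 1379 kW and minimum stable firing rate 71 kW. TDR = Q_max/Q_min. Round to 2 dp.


TDR = Q_max / Q_min
TDR = 1379 / 71 = 19.42


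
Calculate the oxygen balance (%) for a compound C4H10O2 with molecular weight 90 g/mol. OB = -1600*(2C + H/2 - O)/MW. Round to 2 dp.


OB = -1600 * (2C + H/2 - O) / MW
Inner = 2*4 + 10/2 - 2 = 11.00
OB = -1600 * 11.00 / 90 = -195.56%


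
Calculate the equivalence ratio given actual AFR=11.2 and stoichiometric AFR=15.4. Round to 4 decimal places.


phi = AFR_stoich / AFR_actual
phi = 15.4 / 11.2 = 1.3750


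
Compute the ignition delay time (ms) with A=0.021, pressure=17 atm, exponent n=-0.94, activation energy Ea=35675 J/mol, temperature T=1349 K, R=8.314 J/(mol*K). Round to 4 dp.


tau = A * P^n * exp(Ea/(R*T))
P^n = 17^(-0.94) = 0.06972331
Ea/(R*T) = 35675/(8.314*1349) = 3.180841
exp(Ea/(R*T)) = 24.066994
tau = 0.021 * 0.06972331 * 24.066994 = 0.0352 ms


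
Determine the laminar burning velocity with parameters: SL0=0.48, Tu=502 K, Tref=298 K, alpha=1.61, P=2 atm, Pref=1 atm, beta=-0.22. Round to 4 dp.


SL = SL0 * (Tu/Tref)^alpha * (P/Pref)^beta
T ratio = 502/298 = 1.68456376
(T ratio)^alpha = 1.68456376^1.61 = 2.315500
(P/Pref)^beta = 2^(-0.22) = 0.858565
SL = 0.48 * 2.315500 * 0.858565 = 0.9542 m/s


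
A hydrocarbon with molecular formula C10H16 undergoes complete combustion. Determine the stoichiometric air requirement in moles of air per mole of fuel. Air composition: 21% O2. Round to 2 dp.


Balanced combustion: C10H16 + 14 O2 -> 10 CO2 + 8 H2O
O2 needed = C + H/4 = 10 + 16/4 = 14.00 moles
Air moles = O2 / 0.21 = 14.00 / 0.21 = 66.67 moles air


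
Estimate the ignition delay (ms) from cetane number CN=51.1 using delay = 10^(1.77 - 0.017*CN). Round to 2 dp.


delay = 10^(1.77 - 0.017*CN)
Exponent = 1.77 - 0.017*51.1 = 0.9013
delay = 10^0.9013 = 7.97 ms


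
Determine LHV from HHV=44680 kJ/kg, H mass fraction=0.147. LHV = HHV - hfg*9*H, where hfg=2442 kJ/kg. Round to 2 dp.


LHV = HHV - hfg * 9 * H
Water correction = 2442 * 9 * 0.147 = 3230.766 kJ/kg
LHV = 44680 - 3230.766 = 41449.23 kJ/kg


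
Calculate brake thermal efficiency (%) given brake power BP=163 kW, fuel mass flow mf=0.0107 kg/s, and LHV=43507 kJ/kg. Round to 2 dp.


eta_BTE = (BP / (mf * LHV)) * 100
Denominator = 0.0107 * 43507 = 465.5249 kW
eta_BTE = (163 / 465.5249) * 100 = 35.01%


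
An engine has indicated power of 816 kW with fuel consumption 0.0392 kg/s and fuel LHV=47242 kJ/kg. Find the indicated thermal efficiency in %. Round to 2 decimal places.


eta_ith = (IP / (mf * LHV)) * 100
Denominator = 0.0392 * 47242 = 1851.8864 kW
eta_ith = (816 / 1851.8864) * 100 = 44.06%


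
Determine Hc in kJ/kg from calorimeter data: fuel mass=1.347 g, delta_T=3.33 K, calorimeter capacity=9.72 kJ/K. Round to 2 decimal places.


Hc = C_cal * delta_T / m_fuel
Q_released = 9.72 * 3.33 = 32.3676 kJ
m_fuel = 1.347 g = 1.347/1000 kg = 0.001347 kg
Hc = 32.3676 / 0.001347 = 24029.40 kJ/kg


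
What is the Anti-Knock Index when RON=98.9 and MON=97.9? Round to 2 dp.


AKI = (RON + MON) / 2
AKI = (98.9 + 97.9) / 2
AKI = 196.8 / 2 = 98.40


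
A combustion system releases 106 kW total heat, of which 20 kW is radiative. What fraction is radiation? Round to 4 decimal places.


f_rad = Q_rad / Q_total
f_rad = 20 / 106 = 0.1887


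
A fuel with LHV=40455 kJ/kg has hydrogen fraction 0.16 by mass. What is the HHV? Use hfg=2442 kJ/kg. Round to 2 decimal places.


HHV = LHV + hfg * 9 * H
Water addition = 2442 * 9 * 0.16 = 3516.480 kJ/kg
HHV = 40455 + 3516.480 = 43971.48 kJ/kg


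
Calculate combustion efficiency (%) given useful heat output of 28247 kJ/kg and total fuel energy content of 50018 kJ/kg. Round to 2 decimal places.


Efficiency = (Q_useful / Q_fuel) * 100
Efficiency = (28247 / 50018) * 100
Efficiency = 0.5647 * 100 = 56.47%


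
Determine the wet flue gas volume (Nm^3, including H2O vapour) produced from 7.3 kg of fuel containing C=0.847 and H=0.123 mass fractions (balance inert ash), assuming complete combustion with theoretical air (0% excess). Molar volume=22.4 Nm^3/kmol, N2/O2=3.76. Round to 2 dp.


Per kg fuel: CO2 = (C/12 kmol)*22.4 = (0.847/12)*22.4 = 1.58107 Nm^3
Per kg fuel: H2O = (H/2 kmol)*22.4 = (0.123/2)*22.4 = 1.37760 Nm^3
O2 needed per kg fuel = C/12 + H/4 = 0.847/12 + 0.123/4 = 0.10133333 kmol
Per kg fuel: N2 = O2*3.76*22.4 = 0.10133333*3.76*22.4 = 8.53470 Nm^3
Total per kg = 1.58107 + 1.37760 + 8.53470 = 11.49337 Nm^3
Total = 11.49337 * 7.3 = 83.90 Nm^3


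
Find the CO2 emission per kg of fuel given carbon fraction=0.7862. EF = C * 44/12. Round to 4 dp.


EF = C_frac * (M_CO2 / M_C)
EF = 0.7862 * (44/12)
EF = 0.7862 * 3.666667 = 2.8827 kg_CO2/kg_fuel


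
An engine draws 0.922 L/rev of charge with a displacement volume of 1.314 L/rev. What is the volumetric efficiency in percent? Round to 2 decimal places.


eta_v = (V_actual / V_disp) * 100
Ratio = 0.922 / 1.314 = 0.7017
eta_v = 0.7017 * 100 = 70.17%


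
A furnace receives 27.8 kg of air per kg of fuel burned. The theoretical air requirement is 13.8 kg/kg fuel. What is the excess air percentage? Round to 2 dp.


Excess air = actual - stoichiometric = 27.8 - 13.8 = 14.00 kg/kg fuel
Excess air % = (excess / stoich) * 100 = (14.00 / 13.8) * 100 = 101.45%


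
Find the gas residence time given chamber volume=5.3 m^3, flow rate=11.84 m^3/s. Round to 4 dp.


tau = V / Q_flow
tau = 5.3 / 11.84 = 0.4476 s


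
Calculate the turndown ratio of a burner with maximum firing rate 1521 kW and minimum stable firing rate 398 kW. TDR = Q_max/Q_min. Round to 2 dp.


TDR = Q_max / Q_min
TDR = 1521 / 398 = 3.82


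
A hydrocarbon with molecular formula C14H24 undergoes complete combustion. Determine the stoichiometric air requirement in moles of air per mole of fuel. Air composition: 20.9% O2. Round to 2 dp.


Balanced combustion: C14H24 + 20 O2 -> 14 CO2 + 12 H2O
O2 needed = C + H/4 = 14 + 24/4 = 20.00 moles
Air moles = O2 / 0.209 = 20.00 / 0.209 = 95.69 moles air


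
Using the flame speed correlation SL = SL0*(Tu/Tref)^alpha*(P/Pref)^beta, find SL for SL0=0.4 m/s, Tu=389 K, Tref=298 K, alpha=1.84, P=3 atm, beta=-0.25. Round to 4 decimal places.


SL = SL0 * (Tu/Tref)^alpha * (P/Pref)^beta
T ratio = 389/298 = 1.30536913
(T ratio)^alpha = 1.30536913^1.84 = 1.632861
(P/Pref)^beta = 3^(-0.25) = 0.759836
SL = 0.4 * 1.632861 * 0.759836 = 0.4963 m/s
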